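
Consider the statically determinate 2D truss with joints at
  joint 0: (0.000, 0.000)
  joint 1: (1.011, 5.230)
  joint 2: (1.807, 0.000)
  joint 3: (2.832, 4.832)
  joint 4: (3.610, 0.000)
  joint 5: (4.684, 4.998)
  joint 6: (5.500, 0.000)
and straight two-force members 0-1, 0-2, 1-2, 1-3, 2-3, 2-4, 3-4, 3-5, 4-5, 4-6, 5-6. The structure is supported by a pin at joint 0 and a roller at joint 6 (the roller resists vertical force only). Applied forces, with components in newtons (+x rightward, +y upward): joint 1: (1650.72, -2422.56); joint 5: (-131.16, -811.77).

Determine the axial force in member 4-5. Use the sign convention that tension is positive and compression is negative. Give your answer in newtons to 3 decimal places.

N=7 nodes, M=11 members, R=3 reactions → 2N=14, M+R=14
member 0 (0-1): L=5.3268, (cx,cy)=(0.1898,0.9818)
member 1 (0-2): L=1.8070, (cx,cy)=(1.0000,0.0000)
member 2 (1-2): L=5.2902, (cx,cy)=(0.1505,-0.9886)
member 3 (1-3): L=1.8640, (cx,cy)=(0.9769,-0.2135)
member 4 (2-3): L=4.9395, (cx,cy)=(0.2075,0.9782)
member 5 (2-4): L=1.8030, (cx,cy)=(1.0000,0.0000)
member 6 (3-4): L=4.8942, (cx,cy)=(0.1590,-0.9873)
member 7 (3-5): L=1.8594, (cx,cy)=(0.9960,0.0893)
member 8 (4-5): L=5.1121, (cx,cy)=(0.2101,0.9777)
member 9 (4-6): L=1.8900, (cx,cy)=(1.0000,0.0000)
member 10 (5-6): L=5.0642, (cx,cy)=(0.1611,-0.9869)
solve A·x = −loads:
  F[0-1] = -659.1718 N (compression)
  F[0-2] = +1644.6670 N (tension)
  F[1-2] = -1451.5017 N (compression)
  F[1-3] = -1594.1896 N (compression)
  F[2-3] = +1466.9070 N (tension)
  F[2-4] = +1121.8672 N (tension)
  F[3-4] = -1884.7926 N (compression)
  F[3-5] = -957.2379 N (compression)
  F[4-5] = +1903.3047 N (tension)
  F[4-6] = +422.3901 N (tension)
  F[5-6] = -2621.3935 N (compression)
  Rx@0 = -1519.5600 N
  Ry@0 = +647.1906 N
  Ry@6 = +2587.1394 N

1903.305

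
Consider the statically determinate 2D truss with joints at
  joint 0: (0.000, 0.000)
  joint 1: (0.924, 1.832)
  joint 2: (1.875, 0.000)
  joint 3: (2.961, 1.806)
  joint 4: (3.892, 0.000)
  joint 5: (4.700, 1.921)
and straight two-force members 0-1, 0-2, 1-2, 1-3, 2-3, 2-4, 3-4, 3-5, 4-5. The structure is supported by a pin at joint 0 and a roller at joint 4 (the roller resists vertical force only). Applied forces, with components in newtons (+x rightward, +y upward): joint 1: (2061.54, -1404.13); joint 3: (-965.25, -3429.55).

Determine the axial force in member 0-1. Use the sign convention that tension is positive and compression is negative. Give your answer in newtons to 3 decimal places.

-1532.903

N=6 nodes, M=9 members, R=3 reactions → 2N=12, M+R=12
member 0 (0-1): L=2.0518, (cx,cy)=(0.4503,0.8929)
member 1 (0-2): L=1.8750, (cx,cy)=(1.0000,0.0000)
member 2 (1-2): L=2.0641, (cx,cy)=(0.4607,-0.8875)
member 3 (1-3): L=2.0372, (cx,cy)=(0.9999,-0.0128)
member 4 (2-3): L=2.1074, (cx,cy)=(0.5153,0.8570)
member 5 (2-4): L=2.0170, (cx,cy)=(1.0000,0.0000)
member 6 (3-4): L=2.0318, (cx,cy)=(0.4582,-0.8888)
member 7 (3-5): L=1.7428, (cx,cy)=(0.9978,0.0660)
member 8 (4-5): L=2.0840, (cx,cy)=(0.3877,0.9218)
solve A·x = −loads:
  F[0-1] = -1532.9033 N (compression)
  F[0-2] = +1786.6024 N (tension)
  F[1-2] = -0.3792 N (compression)
  F[1-3] = -2751.9019 N (compression)
  F[2-3] = +0.3927 N (tension)
  F[2-4] = +1786.2254 N (tension)
  F[3-4] = -3898.3183 N (compression)
  F[3-5] = +0.0000 N (tension)
  F[4-5] = -0.0000 N (compression)
  Rx@0 = -1096.2900 N
  Ry@0 = +1368.6714 N
  Ry@4 = +3465.0086 N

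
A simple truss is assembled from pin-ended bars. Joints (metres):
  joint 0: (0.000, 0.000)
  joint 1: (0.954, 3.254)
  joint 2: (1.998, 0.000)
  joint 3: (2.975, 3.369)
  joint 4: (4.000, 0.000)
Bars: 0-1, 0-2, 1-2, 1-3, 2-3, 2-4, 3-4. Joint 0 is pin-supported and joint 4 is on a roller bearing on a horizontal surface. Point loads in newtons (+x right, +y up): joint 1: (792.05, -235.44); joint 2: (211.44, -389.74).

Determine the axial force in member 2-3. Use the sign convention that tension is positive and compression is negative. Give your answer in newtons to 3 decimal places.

N=5 nodes, M=7 members, R=3 reactions → 2N=10, M+R=10
member 0 (0-1): L=3.3910, (cx,cy)=(0.2813,0.9596)
member 1 (0-2): L=1.9980, (cx,cy)=(1.0000,0.0000)
member 2 (1-2): L=3.4174, (cx,cy)=(0.3055,-0.9522)
member 3 (1-3): L=2.0243, (cx,cy)=(0.9984,0.0568)
member 4 (2-3): L=3.5078, (cx,cy)=(0.2785,0.9604)
member 5 (2-4): L=2.0020, (cx,cy)=(1.0000,0.0000)
member 6 (3-4): L=3.5215, (cx,cy)=(0.2911,-0.9567)
solve A·x = −loads:
  F[0-1] = +281.3439 N (tension)
  F[0-2] = +924.3378 N (tension)
  F[1-2] = -563.1180 N (compression)
  F[1-3] = -541.7415 N (compression)
  F[2-3] = +964.0859 N (tension)
  F[2-4] = +272.3477 N (tension)
  F[3-4] = -935.6736 N (compression)
  Rx@0 = -1003.4900 N
  Ry@0 = -269.9802 N
  Ry@4 = +895.1602 N

964.086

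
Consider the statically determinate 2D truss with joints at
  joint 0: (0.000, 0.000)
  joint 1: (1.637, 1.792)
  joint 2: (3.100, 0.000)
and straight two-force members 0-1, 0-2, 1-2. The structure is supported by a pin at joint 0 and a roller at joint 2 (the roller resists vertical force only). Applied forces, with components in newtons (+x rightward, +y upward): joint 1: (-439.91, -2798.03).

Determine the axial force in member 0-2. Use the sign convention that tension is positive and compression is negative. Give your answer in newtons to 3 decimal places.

998.664

N=3 nodes, M=3 members, R=3 reactions → 2N=6, M+R=6
member 0 (0-1): L=2.4271, (cx,cy)=(0.6745,0.7383)
member 1 (0-2): L=3.1000, (cx,cy)=(1.0000,0.0000)
member 2 (1-2): L=2.3134, (cx,cy)=(0.6324,-0.7746)
solve A·x = −loads:
  F[0-1] = -2132.9431 N (compression)
  F[0-2] = +998.6640 N (tension)
  F[1-2] = -1579.1313 N (compression)
  Rx@0 = +439.9100 N
  Ry@0 = +1574.7860 N
  Ry@2 = +1223.2440 N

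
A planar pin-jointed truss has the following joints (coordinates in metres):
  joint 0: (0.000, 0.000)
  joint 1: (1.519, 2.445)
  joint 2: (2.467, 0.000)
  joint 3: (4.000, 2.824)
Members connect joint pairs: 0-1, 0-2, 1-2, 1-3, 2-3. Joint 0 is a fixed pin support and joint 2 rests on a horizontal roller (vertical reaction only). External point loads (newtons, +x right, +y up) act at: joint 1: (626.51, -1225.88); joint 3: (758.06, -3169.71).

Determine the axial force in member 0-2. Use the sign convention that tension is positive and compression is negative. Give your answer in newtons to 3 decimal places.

-471.329

N=4 nodes, M=5 members, R=3 reactions → 2N=8, M+R=8
member 0 (0-1): L=2.8784, (cx,cy)=(0.5277,0.8494)
member 1 (0-2): L=2.4670, (cx,cy)=(1.0000,0.0000)
member 2 (1-2): L=2.6224, (cx,cy)=(0.3615,-0.9324)
member 3 (1-3): L=2.5098, (cx,cy)=(0.9885,0.1510)
member 4 (2-3): L=3.2133, (cx,cy)=(0.4771,0.8789)
solve A·x = −loads:
  F[0-1] = +3516.8419 N (tension)
  F[0-2] = -471.3286 N (compression)
  F[1-2] = -4075.9215 N (compression)
  F[1-3] = +2734.2201 N (tension)
  F[2-3] = -4076.4330 N (compression)
  Rx@0 = -1384.5700 N
  Ry@0 = -2987.2759 N
  Ry@2 = +7382.8659 N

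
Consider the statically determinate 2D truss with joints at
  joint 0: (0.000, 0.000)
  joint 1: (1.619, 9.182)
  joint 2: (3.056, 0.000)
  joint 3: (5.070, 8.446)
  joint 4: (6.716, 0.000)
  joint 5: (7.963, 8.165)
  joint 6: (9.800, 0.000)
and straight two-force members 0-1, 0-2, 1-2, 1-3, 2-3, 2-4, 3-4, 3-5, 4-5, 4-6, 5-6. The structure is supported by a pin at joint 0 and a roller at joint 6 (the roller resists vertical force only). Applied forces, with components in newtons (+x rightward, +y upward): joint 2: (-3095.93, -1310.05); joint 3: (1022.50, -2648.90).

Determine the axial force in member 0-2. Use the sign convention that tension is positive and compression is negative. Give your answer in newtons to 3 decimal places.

-1844.421

N=7 nodes, M=11 members, R=3 reactions → 2N=14, M+R=14
member 0 (0-1): L=9.3236, (cx,cy)=(0.1736,0.9848)
member 1 (0-2): L=3.0560, (cx,cy)=(1.0000,0.0000)
member 2 (1-2): L=9.2938, (cx,cy)=(0.1546,-0.9880)
member 3 (1-3): L=3.5286, (cx,cy)=(0.9780,-0.2086)
member 4 (2-3): L=8.6828, (cx,cy)=(0.2320,0.9727)
member 5 (2-4): L=3.6600, (cx,cy)=(1.0000,0.0000)
member 6 (3-4): L=8.6049, (cx,cy)=(0.1913,-0.9815)
member 7 (3-5): L=2.9066, (cx,cy)=(0.9953,-0.0967)
member 8 (4-5): L=8.2597, (cx,cy)=(0.1510,0.9885)
member 9 (4-6): L=3.0840, (cx,cy)=(1.0000,0.0000)
member 10 (5-6): L=8.3691, (cx,cy)=(0.2195,-0.9756)
solve A·x = −loads:
  F[0-1] = -1318.8352 N (compression)
  F[0-2] = -1844.4214 N (compression)
  F[1-2] = +1411.1452 N (tension)
  F[1-3] = -457.2568 N (compression)
  F[2-3] = -86.4835 N (compression)
  F[2-4] = +1489.7596 N (tension)
  F[3-4] = -2612.2194 N (compression)
  F[3-5] = -994.7369 N (compression)
  F[4-5] = +2593.7129 N (tension)
  F[4-6] = +598.4930 N (tension)
  F[5-6] = -2726.6449 N (compression)
  Rx@0 = +2073.4300 N
  Ry@0 = +1298.7999 N
  Ry@6 = +2660.1501 N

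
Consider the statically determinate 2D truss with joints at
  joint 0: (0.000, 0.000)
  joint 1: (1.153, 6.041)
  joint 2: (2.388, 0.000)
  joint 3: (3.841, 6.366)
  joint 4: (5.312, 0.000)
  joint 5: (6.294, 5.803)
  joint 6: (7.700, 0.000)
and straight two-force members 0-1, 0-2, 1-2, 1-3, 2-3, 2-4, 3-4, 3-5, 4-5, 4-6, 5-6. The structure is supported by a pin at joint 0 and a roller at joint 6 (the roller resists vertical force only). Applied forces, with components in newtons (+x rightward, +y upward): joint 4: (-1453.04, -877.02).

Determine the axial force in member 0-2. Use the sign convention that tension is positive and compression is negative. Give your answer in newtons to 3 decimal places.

N=7 nodes, M=11 members, R=3 reactions → 2N=14, M+R=14
member 0 (0-1): L=6.1500, (cx,cy)=(0.1875,0.9823)
member 1 (0-2): L=2.3880, (cx,cy)=(1.0000,0.0000)
member 2 (1-2): L=6.1659, (cx,cy)=(0.2003,-0.9797)
member 3 (1-3): L=2.7076, (cx,cy)=(0.9928,0.1200)
member 4 (2-3): L=6.5297, (cx,cy)=(0.2225,0.9749)
member 5 (2-4): L=2.9240, (cx,cy)=(1.0000,0.0000)
member 6 (3-4): L=6.5337, (cx,cy)=(0.2251,-0.9743)
member 7 (3-5): L=2.5168, (cx,cy)=(0.9747,-0.2237)
member 8 (4-5): L=5.8855, (cx,cy)=(0.1669,0.9860)
member 9 (4-6): L=2.3880, (cx,cy)=(1.0000,0.0000)
member 10 (5-6): L=5.9709, (cx,cy)=(0.2355,-0.9719)
solve A·x = −loads:
  F[0-1] = -276.8999 N (compression)
  F[0-2] = -1401.1273 N (compression)
  F[1-2] = +264.6672 N (tension)
  F[1-3] = -105.6880 N (compression)
  F[2-3] = -265.9725 N (compression)
  F[2-4] = -1288.9316 N (compression)
  F[3-4] = +335.6138 N (tension)
  F[3-5] = -245.8996 N (compression)
  F[4-5] = +557.8422 N (tension)
  F[4-6] = +146.5918 N (tension)
  F[5-6] = -622.5354 N (compression)
  Rx@0 = +1453.0400 N
  Ry@0 = +271.9901 N
  Ry@6 = +605.0299 N

-1401.127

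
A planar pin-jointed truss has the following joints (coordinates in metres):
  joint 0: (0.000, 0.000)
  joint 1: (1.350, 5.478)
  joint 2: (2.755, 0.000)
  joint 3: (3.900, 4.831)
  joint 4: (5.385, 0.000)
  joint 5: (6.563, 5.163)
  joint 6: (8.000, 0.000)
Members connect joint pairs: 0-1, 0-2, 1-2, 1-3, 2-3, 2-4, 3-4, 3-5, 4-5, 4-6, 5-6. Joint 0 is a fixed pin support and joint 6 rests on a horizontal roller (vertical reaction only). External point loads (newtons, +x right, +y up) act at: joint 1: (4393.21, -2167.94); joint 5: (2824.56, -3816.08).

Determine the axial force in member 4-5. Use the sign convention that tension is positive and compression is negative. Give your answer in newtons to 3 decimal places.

4696.251

N=7 nodes, M=11 members, R=3 reactions → 2N=14, M+R=14
member 0 (0-1): L=5.6419, (cx,cy)=(0.2393,0.9710)
member 1 (0-2): L=2.7550, (cx,cy)=(1.0000,0.0000)
member 2 (1-2): L=5.6553, (cx,cy)=(0.2484,-0.9686)
member 3 (1-3): L=2.6308, (cx,cy)=(0.9693,-0.2459)
member 4 (2-3): L=4.9648, (cx,cy)=(0.2306,0.9730)
member 5 (2-4): L=2.6300, (cx,cy)=(1.0000,0.0000)
member 6 (3-4): L=5.0541, (cx,cy)=(0.2938,-0.9559)
member 7 (3-5): L=2.6836, (cx,cy)=(0.9923,0.1237)
member 8 (4-5): L=5.2957, (cx,cy)=(0.2224,0.9749)
member 9 (4-6): L=2.6150, (cx,cy)=(1.0000,0.0000)
member 10 (5-6): L=5.3592, (cx,cy)=(0.2681,-0.9634)
solve A·x = −loads:
  F[0-1] = +2413.7049 N (tension)
  F[0-2] = +6640.2156 N (tension)
  F[1-2] = -3912.7107 N (compression)
  F[1-3] = -2933.6877 N (compression)
  F[2-3] = +3895.0342 N (tension)
  F[2-4] = +4769.8645 N (tension)
  F[3-4] = -4790.0176 N (compression)
  F[3-5] = -542.0577 N (compression)
  F[4-5] = +4696.2513 N (tension)
  F[4-6] = +2317.7943 N (tension)
  F[5-6] = -8644.1435 N (compression)
  Rx@0 = -7217.7700 N
  Ry@0 = -2343.5875 N
  Ry@6 = +8327.6075 N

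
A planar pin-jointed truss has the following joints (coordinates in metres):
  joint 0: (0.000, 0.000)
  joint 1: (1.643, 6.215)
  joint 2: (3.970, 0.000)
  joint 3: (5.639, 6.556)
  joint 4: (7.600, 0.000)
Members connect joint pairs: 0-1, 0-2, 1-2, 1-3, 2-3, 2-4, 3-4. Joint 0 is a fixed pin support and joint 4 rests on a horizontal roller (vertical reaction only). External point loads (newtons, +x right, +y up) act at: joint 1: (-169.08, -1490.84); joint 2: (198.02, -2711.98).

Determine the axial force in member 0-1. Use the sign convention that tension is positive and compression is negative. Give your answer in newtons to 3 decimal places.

N=5 nodes, M=7 members, R=3 reactions → 2N=10, M+R=10
member 0 (0-1): L=6.4285, (cx,cy)=(0.2556,0.9668)
member 1 (0-2): L=3.9700, (cx,cy)=(1.0000,0.0000)
member 2 (1-2): L=6.6364, (cx,cy)=(0.3506,-0.9365)
member 3 (1-3): L=4.0105, (cx,cy)=(0.9964,0.0850)
member 4 (2-3): L=6.7651, (cx,cy)=(0.2467,0.9691)
member 5 (2-4): L=3.6300, (cx,cy)=(1.0000,0.0000)
member 6 (3-4): L=6.8430, (cx,cy)=(0.2866,-0.9581)
solve A·x = −loads:
  F[0-1] = -2691.5303 N (compression)
  F[0-2] = +716.8425 N (tension)
  F[1-2] = +1104.0878 N (tension)
  F[1-3] = -909.2575 N (compression)
  F[2-3] = +1731.5131 N (tension)
  F[2-4] = +478.7883 N (tension)
  F[3-4] = -1670.7541 N (compression)
  Rx@0 = -28.9400 N
  Ry@0 = +2602.1386 N
  Ry@4 = +1600.6814 N

-2691.530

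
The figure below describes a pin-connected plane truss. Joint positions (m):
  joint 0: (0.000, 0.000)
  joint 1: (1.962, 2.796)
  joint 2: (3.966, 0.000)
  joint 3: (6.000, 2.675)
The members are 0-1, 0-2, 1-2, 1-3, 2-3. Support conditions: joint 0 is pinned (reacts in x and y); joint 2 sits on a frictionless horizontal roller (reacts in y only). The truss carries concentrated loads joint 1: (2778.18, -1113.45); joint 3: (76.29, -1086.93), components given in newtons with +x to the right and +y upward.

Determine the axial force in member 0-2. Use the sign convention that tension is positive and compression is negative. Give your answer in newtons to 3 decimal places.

N=4 nodes, M=5 members, R=3 reactions → 2N=8, M+R=8
member 0 (0-1): L=3.4157, (cx,cy)=(0.5744,0.8186)
member 1 (0-2): L=3.9660, (cx,cy)=(1.0000,0.0000)
member 2 (1-2): L=3.4400, (cx,cy)=(0.5826,-0.8128)
member 3 (1-3): L=4.0398, (cx,cy)=(0.9996,-0.0300)
member 4 (2-3): L=3.3605, (cx,cy)=(0.6053,0.7960)
solve A·x = −loads:
  F[0-1] = +2449.2355 N (tension)
  F[0-2] = +1447.6166 N (tension)
  F[1-2] = -3869.1103 N (compression)
  F[1-3] = +883.0482 N (tension)
  F[2-3] = -1332.2311 N (compression)
  Rx@0 = -2854.4700 N
  Ry@0 = -2004.8736 N
  Ry@2 = +4205.2536 N

1447.617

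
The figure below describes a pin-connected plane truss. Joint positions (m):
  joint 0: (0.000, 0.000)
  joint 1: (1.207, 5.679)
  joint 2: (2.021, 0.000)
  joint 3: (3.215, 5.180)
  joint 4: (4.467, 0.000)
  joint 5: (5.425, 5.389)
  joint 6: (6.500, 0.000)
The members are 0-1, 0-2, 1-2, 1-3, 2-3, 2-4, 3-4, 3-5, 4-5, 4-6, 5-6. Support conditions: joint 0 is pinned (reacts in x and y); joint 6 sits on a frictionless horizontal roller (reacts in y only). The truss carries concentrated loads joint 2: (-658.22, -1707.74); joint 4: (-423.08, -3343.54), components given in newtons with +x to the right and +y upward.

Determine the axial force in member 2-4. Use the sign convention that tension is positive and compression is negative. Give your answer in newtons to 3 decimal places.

562.704

N=7 nodes, M=11 members, R=3 reactions → 2N=14, M+R=14
member 0 (0-1): L=5.8058, (cx,cy)=(0.2079,0.9782)
member 1 (0-2): L=2.0210, (cx,cy)=(1.0000,0.0000)
member 2 (1-2): L=5.7370, (cx,cy)=(0.1419,-0.9899)
member 3 (1-3): L=2.0691, (cx,cy)=(0.9705,-0.2412)
member 4 (2-3): L=5.3158, (cx,cy)=(0.2246,0.9744)
member 5 (2-4): L=2.4460, (cx,cy)=(1.0000,0.0000)
member 6 (3-4): L=5.3292, (cx,cy)=(0.2349,-0.9720)
member 7 (3-5): L=2.2199, (cx,cy)=(0.9956,0.0942)
member 8 (4-5): L=5.4735, (cx,cy)=(0.1750,0.9846)
member 9 (4-6): L=2.0330, (cx,cy)=(1.0000,0.0000)
member 10 (5-6): L=5.4952, (cx,cy)=(0.1956,-0.9807)
solve A·x = −loads:
  F[0-1] = -2272.1642 N (compression)
  F[0-2] = -608.9312 N (compression)
  F[1-2] = +2451.1299 N (tension)
  F[1-3] = -845.0922 N (compression)
  F[2-3] = -737.4349 N (compression)
  F[2-4] = +562.7042 N (tension)
  F[3-4] = +424.0018 N (tension)
  F[3-5] = -1090.2395 N (compression)
  F[4-5] = +2977.3643 N (tension)
  F[4-6] = +564.2821 N (tension)
  F[5-6] = -2884.4919 N (compression)
  Rx@0 = +1081.3000 N
  Ry@0 = +2222.5207 N
  Ry@6 = +2828.7593 N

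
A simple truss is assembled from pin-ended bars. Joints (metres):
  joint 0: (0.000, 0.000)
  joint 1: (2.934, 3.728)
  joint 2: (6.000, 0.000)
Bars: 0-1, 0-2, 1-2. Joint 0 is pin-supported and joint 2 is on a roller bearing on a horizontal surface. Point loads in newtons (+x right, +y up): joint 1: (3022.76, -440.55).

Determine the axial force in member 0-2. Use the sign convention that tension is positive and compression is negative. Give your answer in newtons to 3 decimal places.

N=3 nodes, M=3 members, R=3 reactions → 2N=6, M+R=6
member 0 (0-1): L=4.7441, (cx,cy)=(0.6185,0.7858)
member 1 (0-2): L=6.0000, (cx,cy)=(1.0000,0.0000)
member 2 (1-2): L=4.8268, (cx,cy)=(0.6352,-0.7723)
solve A·x = −loads:
  F[0-1] = +2103.5594 N (tension)
  F[0-2] = +1721.8045 N (tension)
  F[1-2] = -2710.6546 N (compression)
  Rx@0 = -3022.7600 N
  Ry@0 = -1653.0205 N
  Ry@2 = +2093.5705 N

1721.804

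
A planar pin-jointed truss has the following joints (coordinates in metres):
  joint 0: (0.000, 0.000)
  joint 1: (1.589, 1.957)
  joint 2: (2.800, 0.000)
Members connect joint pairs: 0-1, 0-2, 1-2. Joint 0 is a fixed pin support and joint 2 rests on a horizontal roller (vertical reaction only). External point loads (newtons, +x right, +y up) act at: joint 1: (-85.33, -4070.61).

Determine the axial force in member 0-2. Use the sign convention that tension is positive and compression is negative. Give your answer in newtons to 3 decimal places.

N=3 nodes, M=3 members, R=3 reactions → 2N=6, M+R=6
member 0 (0-1): L=2.5209, (cx,cy)=(0.6303,0.7763)
member 1 (0-2): L=2.8000, (cx,cy)=(1.0000,0.0000)
member 2 (1-2): L=2.3014, (cx,cy)=(0.5262,-0.8504)
solve A·x = −loads:
  F[0-1] = -2344.6232 N (compression)
  F[0-2] = +1392.5767 N (tension)
  F[1-2] = -2646.4528 N (compression)
  Rx@0 = +85.3300 N
  Ry@0 = +1820.1784 N
  Ry@2 = +2250.4316 N

1392.577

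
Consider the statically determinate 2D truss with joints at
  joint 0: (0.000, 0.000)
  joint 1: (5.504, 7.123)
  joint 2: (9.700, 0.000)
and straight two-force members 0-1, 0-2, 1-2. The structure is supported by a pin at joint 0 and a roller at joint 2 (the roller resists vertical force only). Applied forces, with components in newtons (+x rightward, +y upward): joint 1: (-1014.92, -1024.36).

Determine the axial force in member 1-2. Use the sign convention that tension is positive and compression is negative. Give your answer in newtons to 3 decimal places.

N=3 nodes, M=3 members, R=3 reactions → 2N=6, M+R=6
member 0 (0-1): L=9.0017, (cx,cy)=(0.6114,0.7913)
member 1 (0-2): L=9.7000, (cx,cy)=(1.0000,0.0000)
member 2 (1-2): L=8.2670, (cx,cy)=(0.5076,-0.8616)
solve A·x = −loads:
  F[0-1] = -1501.8483 N (compression)
  F[0-2] = -96.6329 N (compression)
  F[1-2] = +190.3874 N (tension)
  Rx@0 = +1014.9200 N
  Ry@0 = +1188.4010 N
  Ry@2 = -164.0410 N

190.387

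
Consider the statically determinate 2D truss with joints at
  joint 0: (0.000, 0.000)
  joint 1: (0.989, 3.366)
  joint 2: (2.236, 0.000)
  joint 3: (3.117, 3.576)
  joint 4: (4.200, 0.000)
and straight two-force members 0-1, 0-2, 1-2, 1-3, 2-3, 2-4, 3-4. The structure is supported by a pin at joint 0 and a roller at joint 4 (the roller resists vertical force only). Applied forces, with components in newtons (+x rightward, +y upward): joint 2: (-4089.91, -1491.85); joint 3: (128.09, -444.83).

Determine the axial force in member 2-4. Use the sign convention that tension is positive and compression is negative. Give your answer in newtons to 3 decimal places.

N=5 nodes, M=7 members, R=3 reactions → 2N=10, M+R=10
member 0 (0-1): L=3.5083, (cx,cy)=(0.2819,0.9594)
member 1 (0-2): L=2.2360, (cx,cy)=(1.0000,0.0000)
member 2 (1-2): L=3.5896, (cx,cy)=(0.3474,-0.9377)
member 3 (1-3): L=2.1383, (cx,cy)=(0.9952,0.0982)
member 4 (2-3): L=3.6829, (cx,cy)=(0.2392,0.9710)
member 5 (2-4): L=1.9640, (cx,cy)=(1.0000,0.0000)
member 6 (3-4): L=3.7364, (cx,cy)=(0.2899,-0.9571)
solve A·x = −loads:
  F[0-1] = -732.9887 N (compression)
  F[0-2] = -3755.1876 N (compression)
  F[1-2] = +702.5396 N (tension)
  F[1-3] = -452.8811 N (compression)
  F[2-3] = +857.9749 N (tension)
  F[2-4] = +373.5440 N (tension)
  F[3-4] = -1288.7430 N (compression)
  Rx@0 = +3961.8200 N
  Ry@0 = +703.2606 N
  Ry@4 = +1233.4194 N

373.544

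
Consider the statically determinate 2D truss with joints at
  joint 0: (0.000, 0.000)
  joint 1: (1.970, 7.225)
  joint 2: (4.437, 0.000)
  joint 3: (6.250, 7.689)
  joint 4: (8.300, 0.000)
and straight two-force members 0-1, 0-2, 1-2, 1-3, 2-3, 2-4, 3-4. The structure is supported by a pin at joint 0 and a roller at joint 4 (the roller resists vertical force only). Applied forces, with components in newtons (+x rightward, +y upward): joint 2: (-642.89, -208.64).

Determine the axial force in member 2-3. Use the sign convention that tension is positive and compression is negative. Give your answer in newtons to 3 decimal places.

120.998

N=5 nodes, M=7 members, R=3 reactions → 2N=10, M+R=10
member 0 (0-1): L=7.4888, (cx,cy)=(0.2631,0.9648)
member 1 (0-2): L=4.4370, (cx,cy)=(1.0000,0.0000)
member 2 (1-2): L=7.6346, (cx,cy)=(0.3231,-0.9464)
member 3 (1-3): L=4.3051, (cx,cy)=(0.9942,0.1078)
member 4 (2-3): L=7.8999, (cx,cy)=(0.2295,0.9733)
member 5 (2-4): L=3.8630, (cx,cy)=(1.0000,0.0000)
member 6 (3-4): L=7.9576, (cx,cy)=(0.2576,-0.9662)
solve A·x = −loads:
  F[0-1] = -100.6506 N (compression)
  F[0-2] = -616.4128 N (compression)
  F[1-2] = +96.0227 N (tension)
  F[1-3] = -57.8425 N (compression)
  F[2-3] = +120.9982 N (tension)
  F[2-4] = +29.7367 N (tension)
  F[3-4] = -115.4305 N (compression)
  Rx@0 = +642.8900 N
  Ry@0 = +97.1056 N
  Ry@4 = +111.5344 N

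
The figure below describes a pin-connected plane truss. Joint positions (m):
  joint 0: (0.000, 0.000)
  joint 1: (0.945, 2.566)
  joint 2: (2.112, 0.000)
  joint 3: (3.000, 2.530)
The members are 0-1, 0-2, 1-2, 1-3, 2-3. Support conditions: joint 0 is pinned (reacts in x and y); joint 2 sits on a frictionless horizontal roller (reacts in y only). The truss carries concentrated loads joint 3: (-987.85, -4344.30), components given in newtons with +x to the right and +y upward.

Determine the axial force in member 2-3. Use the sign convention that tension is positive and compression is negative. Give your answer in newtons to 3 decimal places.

-4594.215

N=4 nodes, M=5 members, R=3 reactions → 2N=8, M+R=8
member 0 (0-1): L=2.7345, (cx,cy)=(0.3456,0.9384)
member 1 (0-2): L=2.1120, (cx,cy)=(1.0000,0.0000)
member 2 (1-2): L=2.8189, (cx,cy)=(0.4140,-0.9103)
member 3 (1-3): L=2.0553, (cx,cy)=(0.9998,-0.0175)
member 4 (2-3): L=2.6813, (cx,cy)=(0.3312,0.9436)
solve A·x = −loads:
  F[0-1] = +685.4516 N (tension)
  F[0-2] = -1224.7330 N (compression)
  F[1-2] = -716.8856 N (compression)
  F[1-3] = +533.7483 N (tension)
  F[2-3] = -4594.2152 N (compression)
  Rx@0 = +987.8500 N
  Ry@0 = -643.2187 N
  Ry@2 = +4987.5187 N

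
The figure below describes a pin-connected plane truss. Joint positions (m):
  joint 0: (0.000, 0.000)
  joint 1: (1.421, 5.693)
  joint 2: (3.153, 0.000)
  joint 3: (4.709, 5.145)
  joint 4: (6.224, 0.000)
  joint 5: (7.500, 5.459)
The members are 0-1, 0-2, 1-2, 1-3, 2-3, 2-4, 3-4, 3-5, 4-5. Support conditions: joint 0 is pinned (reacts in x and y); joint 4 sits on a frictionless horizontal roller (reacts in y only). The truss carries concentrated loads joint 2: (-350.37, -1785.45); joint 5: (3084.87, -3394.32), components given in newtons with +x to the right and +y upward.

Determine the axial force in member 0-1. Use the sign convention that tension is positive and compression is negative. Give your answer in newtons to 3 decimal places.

2597.954

N=6 nodes, M=9 members, R=3 reactions → 2N=12, M+R=12
member 0 (0-1): L=5.8677, (cx,cy)=(0.2422,0.9702)
member 1 (0-2): L=3.1530, (cx,cy)=(1.0000,0.0000)
member 2 (1-2): L=5.9506, (cx,cy)=(0.2911,-0.9567)
member 3 (1-3): L=3.3334, (cx,cy)=(0.9864,-0.1644)
member 4 (2-3): L=5.3751, (cx,cy)=(0.2895,0.9572)
member 5 (2-4): L=3.0710, (cx,cy)=(1.0000,0.0000)
member 6 (3-4): L=5.3634, (cx,cy)=(0.2825,-0.9593)
member 7 (3-5): L=2.8086, (cx,cy)=(0.9937,0.1118)
member 8 (4-5): L=5.6061, (cx,cy)=(0.2276,0.9738)
solve A·x = −loads:
  F[0-1] = +2597.9545 N (tension)
  F[0-2] = +2105.3411 N (tension)
  F[1-2] = -2890.8797 N (compression)
  F[1-3] = +1490.8669 N (tension)
  F[2-3] = +4754.7472 N (tension)
  F[2-4] = +237.8805 N (tension)
  F[3-4] = -4021.7440 N (compression)
  F[3-5] = +4008.1358 N (tension)
  F[4-5] = -3945.9969 N (compression)
  Rx@0 = -2734.5000 N
  Ry@0 = -2520.6203 N
  Ry@4 = +7700.3903 N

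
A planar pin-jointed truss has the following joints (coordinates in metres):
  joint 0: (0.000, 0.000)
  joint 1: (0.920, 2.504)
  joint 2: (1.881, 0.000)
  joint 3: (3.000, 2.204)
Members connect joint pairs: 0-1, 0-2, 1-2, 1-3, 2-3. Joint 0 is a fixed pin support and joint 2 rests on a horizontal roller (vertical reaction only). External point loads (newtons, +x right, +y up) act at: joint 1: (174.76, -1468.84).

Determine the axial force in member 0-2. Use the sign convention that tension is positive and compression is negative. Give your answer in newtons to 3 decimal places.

N=4 nodes, M=5 members, R=3 reactions → 2N=8, M+R=8
member 0 (0-1): L=2.6677, (cx,cy)=(0.3449,0.9386)
member 1 (0-2): L=1.8810, (cx,cy)=(1.0000,0.0000)
member 2 (1-2): L=2.6821, (cx,cy)=(0.3583,-0.9336)
member 3 (1-3): L=2.1015, (cx,cy)=(0.9898,-0.1428)
member 4 (2-3): L=2.4718, (cx,cy)=(0.4527,0.8917)
solve A·x = −loads:
  F[0-1] = -551.6288 N (compression)
  F[0-2] = +365.0010 N (tension)
  F[1-2] = -1018.6897 N (compression)
  F[1-3] = -0.0000 N (compression)
  F[2-3] = +0.0000 N (tension)
  Rx@0 = -174.7600 N
  Ry@0 = +517.7864 N
  Ry@2 = +951.0536 N

365.001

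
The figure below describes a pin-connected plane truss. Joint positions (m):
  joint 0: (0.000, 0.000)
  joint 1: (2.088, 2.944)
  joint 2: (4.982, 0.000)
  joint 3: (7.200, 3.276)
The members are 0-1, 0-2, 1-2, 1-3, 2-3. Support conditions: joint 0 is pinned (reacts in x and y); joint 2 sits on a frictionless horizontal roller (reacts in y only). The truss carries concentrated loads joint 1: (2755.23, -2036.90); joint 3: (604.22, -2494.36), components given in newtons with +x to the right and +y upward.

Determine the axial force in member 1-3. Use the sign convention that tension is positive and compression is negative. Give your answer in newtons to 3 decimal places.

N=4 nodes, M=5 members, R=3 reactions → 2N=8, M+R=8
member 0 (0-1): L=3.6093, (cx,cy)=(0.5785,0.8157)
member 1 (0-2): L=4.9820, (cx,cy)=(1.0000,0.0000)
member 2 (1-2): L=4.1282, (cx,cy)=(0.7010,-0.7131)
member 3 (1-3): L=5.1228, (cx,cy)=(0.9979,0.0648)
member 4 (2-3): L=3.9562, (cx,cy)=(0.5606,0.8281)
solve A·x = −loads:
  F[0-1] = +2394.0081 N (tension)
  F[0-2] = +1974.4942 N (tension)
  F[1-2] = -5376.0589 N (compression)
  F[1-3] = +2403.5304 N (tension)
  F[2-3] = -3200.3980 N (compression)
  Rx@0 = -3359.4500 N
  Ry@0 = -1952.7346 N
  Ry@2 = +6483.9946 N

2403.530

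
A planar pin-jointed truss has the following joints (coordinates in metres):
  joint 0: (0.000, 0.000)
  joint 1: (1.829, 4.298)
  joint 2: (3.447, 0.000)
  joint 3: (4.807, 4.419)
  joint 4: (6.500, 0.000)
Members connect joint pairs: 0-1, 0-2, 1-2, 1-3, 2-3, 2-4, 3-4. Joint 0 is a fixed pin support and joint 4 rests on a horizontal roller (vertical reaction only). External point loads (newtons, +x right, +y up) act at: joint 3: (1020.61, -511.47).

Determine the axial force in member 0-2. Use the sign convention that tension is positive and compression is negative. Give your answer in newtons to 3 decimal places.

782.032

N=5 nodes, M=7 members, R=3 reactions → 2N=10, M+R=10
member 0 (0-1): L=4.6710, (cx,cy)=(0.3916,0.9201)
member 1 (0-2): L=3.4470, (cx,cy)=(1.0000,0.0000)
member 2 (1-2): L=4.5925, (cx,cy)=(0.3523,-0.9359)
member 3 (1-3): L=2.9805, (cx,cy)=(0.9992,0.0406)
member 4 (2-3): L=4.6235, (cx,cy)=(0.2941,0.9558)
member 5 (2-4): L=3.0530, (cx,cy)=(1.0000,0.0000)
member 6 (3-4): L=4.7322, (cx,cy)=(0.3578,-0.9338)
solve A·x = −loads:
  F[0-1] = +609.2916 N (tension)
  F[0-2] = +782.0317 N (tension)
  F[1-2] = -579.8233 N (compression)
  F[1-3] = +443.2249 N (tension)
  F[2-3] = +567.7632 N (tension)
  F[2-4] = +410.7448 N (tension)
  F[3-4] = -1148.0985 N (compression)
  Rx@0 = -1020.6100 N
  Ry@0 = -560.6395 N
  Ry@4 = +1072.1095 N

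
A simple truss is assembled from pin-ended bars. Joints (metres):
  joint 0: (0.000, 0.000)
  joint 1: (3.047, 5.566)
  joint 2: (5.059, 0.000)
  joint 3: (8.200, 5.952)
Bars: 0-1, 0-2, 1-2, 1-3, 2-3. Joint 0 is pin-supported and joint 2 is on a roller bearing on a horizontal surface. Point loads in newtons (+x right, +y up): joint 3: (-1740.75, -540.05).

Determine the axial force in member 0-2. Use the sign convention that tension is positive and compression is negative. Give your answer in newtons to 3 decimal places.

N=4 nodes, M=5 members, R=3 reactions → 2N=8, M+R=8
member 0 (0-1): L=6.3454, (cx,cy)=(0.4802,0.8772)
member 1 (0-2): L=5.0590, (cx,cy)=(1.0000,0.0000)
member 2 (1-2): L=5.9185, (cx,cy)=(0.3400,-0.9404)
member 3 (1-3): L=5.1674, (cx,cy)=(0.9972,0.0747)
member 4 (2-3): L=6.7299, (cx,cy)=(0.4667,0.8844)
solve A·x = −loads:
  F[0-1] = -1952.5605 N (compression)
  F[0-2] = -803.1547 N (compression)
  F[1-2] = +1700.4582 N (tension)
  F[1-3] = -1519.9154 N (compression)
  F[2-3] = -482.2615 N (compression)
  Rx@0 = +1740.7500 N
  Ry@0 = +1712.7193 N
  Ry@2 = -1172.6693 N

-803.155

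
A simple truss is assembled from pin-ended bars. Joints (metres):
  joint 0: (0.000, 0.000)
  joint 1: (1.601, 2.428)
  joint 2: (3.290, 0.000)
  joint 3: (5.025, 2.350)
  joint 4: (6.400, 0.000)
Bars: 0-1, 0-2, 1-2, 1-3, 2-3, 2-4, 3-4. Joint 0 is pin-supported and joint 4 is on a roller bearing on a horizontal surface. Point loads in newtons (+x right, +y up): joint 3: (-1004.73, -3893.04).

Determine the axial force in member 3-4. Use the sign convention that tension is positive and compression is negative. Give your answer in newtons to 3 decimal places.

N=5 nodes, M=7 members, R=3 reactions → 2N=10, M+R=10
member 0 (0-1): L=2.9083, (cx,cy)=(0.5505,0.8348)
member 1 (0-2): L=3.2900, (cx,cy)=(1.0000,0.0000)
member 2 (1-2): L=2.9577, (cx,cy)=(0.5711,-0.8209)
member 3 (1-3): L=3.4249, (cx,cy)=(0.9997,-0.0228)
member 4 (2-3): L=2.9211, (cx,cy)=(0.5940,0.8045)
member 5 (2-4): L=3.1100, (cx,cy)=(1.0000,0.0000)
member 6 (3-4): L=2.7227, (cx,cy)=(0.5050,-0.8631)
solve A·x = −loads:
  F[0-1] = -1443.7675 N (compression)
  F[0-2] = -209.9538 N (compression)
  F[1-2] = +1514.3211 N (tension)
  F[1-3] = -1659.9668 N (compression)
  F[2-3] = -1545.2211 N (compression)
  F[2-4] = +1572.6024 N (tension)
  F[3-4] = -3113.9876 N (compression)
  Rx@0 = +1004.7300 N
  Ry@0 = +1205.3196 N
  Ry@4 = +2687.7204 N

-3113.988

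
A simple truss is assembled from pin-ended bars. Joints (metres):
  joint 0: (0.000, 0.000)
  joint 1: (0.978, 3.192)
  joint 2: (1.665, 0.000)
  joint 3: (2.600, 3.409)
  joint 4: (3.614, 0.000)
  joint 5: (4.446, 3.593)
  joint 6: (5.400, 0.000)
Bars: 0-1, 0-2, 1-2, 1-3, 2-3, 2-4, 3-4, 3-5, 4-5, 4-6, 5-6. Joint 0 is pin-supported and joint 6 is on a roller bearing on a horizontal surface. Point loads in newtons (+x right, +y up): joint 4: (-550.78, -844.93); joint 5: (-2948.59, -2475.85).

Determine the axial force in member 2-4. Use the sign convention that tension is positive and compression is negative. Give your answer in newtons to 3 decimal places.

N=7 nodes, M=11 members, R=3 reactions → 2N=14, M+R=14
member 0 (0-1): L=3.3385, (cx,cy)=(0.2929,0.9561)
member 1 (0-2): L=1.6650, (cx,cy)=(1.0000,0.0000)
member 2 (1-2): L=3.2651, (cx,cy)=(0.2104,-0.9776)
member 3 (1-3): L=1.6365, (cx,cy)=(0.9912,0.1326)
member 4 (2-3): L=3.5349, (cx,cy)=(0.2645,0.9644)
member 5 (2-4): L=1.9490, (cx,cy)=(1.0000,0.0000)
member 6 (3-4): L=3.5566, (cx,cy)=(0.2851,-0.9585)
member 7 (3-5): L=1.8551, (cx,cy)=(0.9951,0.0992)
member 8 (4-5): L=3.6881, (cx,cy)=(0.2256,0.9742)
member 9 (4-6): L=1.7860, (cx,cy)=(1.0000,0.0000)
member 10 (5-6): L=3.7175, (cx,cy)=(0.2566,-0.9665)
solve A·x = −loads:
  F[0-1] = -2801.6721 N (compression)
  F[0-2] = -2678.6229 N (compression)
  F[1-2] = +2554.2327 N (tension)
  F[1-3] = -1370.2775 N (compression)
  F[2-3] = -2589.2721 N (compression)
  F[2-4] = -1456.3166 N (compression)
  F[3-4] = +2507.9335 N (tension)
  F[3-5] = -2771.7396 N (compression)
  F[4-5] = -1600.1659 N (compression)
  F[4-6] = +170.4675 N (tension)
  F[5-6] = -664.2682 N (compression)
  Rx@0 = +3499.3700 N
  Ry@0 = +2678.7574 N
  Ry@6 = +642.0226 N

-1456.317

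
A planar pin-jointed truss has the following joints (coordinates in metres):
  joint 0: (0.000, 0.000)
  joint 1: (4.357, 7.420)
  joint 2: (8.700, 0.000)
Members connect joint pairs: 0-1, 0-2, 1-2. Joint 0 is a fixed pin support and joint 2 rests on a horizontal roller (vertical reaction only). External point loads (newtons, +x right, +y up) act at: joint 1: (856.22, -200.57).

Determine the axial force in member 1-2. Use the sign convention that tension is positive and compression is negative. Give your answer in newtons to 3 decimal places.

-962.526

N=3 nodes, M=3 members, R=3 reactions → 2N=6, M+R=6
member 0 (0-1): L=8.6046, (cx,cy)=(0.5064,0.8623)
member 1 (0-2): L=8.7000, (cx,cy)=(1.0000,0.0000)
member 2 (1-2): L=8.5976, (cx,cy)=(0.5051,-0.8630)
solve A·x = −loads:
  F[0-1] = +730.7263 N (tension)
  F[0-2] = +486.2134 N (tension)
  F[1-2] = -962.5256 N (compression)
  Rx@0 = -856.2200 N
  Ry@0 = -630.1238 N
  Ry@2 = +830.6938 N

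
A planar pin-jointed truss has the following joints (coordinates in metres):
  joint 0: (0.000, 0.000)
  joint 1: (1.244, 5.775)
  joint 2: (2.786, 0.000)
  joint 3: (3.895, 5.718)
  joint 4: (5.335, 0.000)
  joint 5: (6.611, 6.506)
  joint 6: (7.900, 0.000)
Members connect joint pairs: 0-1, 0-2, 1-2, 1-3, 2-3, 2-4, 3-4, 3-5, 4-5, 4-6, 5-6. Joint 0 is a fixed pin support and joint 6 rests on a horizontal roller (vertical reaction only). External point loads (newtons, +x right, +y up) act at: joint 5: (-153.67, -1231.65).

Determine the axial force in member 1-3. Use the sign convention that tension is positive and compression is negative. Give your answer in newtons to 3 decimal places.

-158.951

N=7 nodes, M=11 members, R=3 reactions → 2N=14, M+R=14
member 0 (0-1): L=5.9075, (cx,cy)=(0.2106,0.9776)
member 1 (0-2): L=2.7860, (cx,cy)=(1.0000,0.0000)
member 2 (1-2): L=5.9773, (cx,cy)=(0.2580,-0.9662)
member 3 (1-3): L=2.6516, (cx,cy)=(0.9998,-0.0215)
member 4 (2-3): L=5.8246, (cx,cy)=(0.1904,0.9817)
member 5 (2-4): L=2.5490, (cx,cy)=(1.0000,0.0000)
member 6 (3-4): L=5.8965, (cx,cy)=(0.2442,-0.9697)
member 7 (3-5): L=2.8280, (cx,cy)=(0.9604,0.2786)
member 8 (4-5): L=6.6299, (cx,cy)=(0.1925,0.9813)
member 9 (4-6): L=2.5650, (cx,cy)=(1.0000,0.0000)
member 10 (5-6): L=6.6325, (cx,cy)=(0.1943,-0.9809)
solve A·x = −loads:
  F[0-1] = -335.0282 N (compression)
  F[0-2] = -83.1194 N (compression)
  F[1-2] = +342.5265 N (tension)
  F[1-3] = -158.9506 N (compression)
  F[2-3] = -337.0993 N (compression)
  F[2-4] = +69.4279 N (tension)
  F[3-4] = +252.5407 N (tension)
  F[3-5] = -296.5146 N (compression)
  F[4-5] = -249.5599 N (compression)
  F[4-6] = +179.1314 N (tension)
  F[5-6] = -921.7087 N (compression)
  Rx@0 = +153.6700 N
  Ry@0 = +327.5157 N
  Ry@6 = +904.1343 N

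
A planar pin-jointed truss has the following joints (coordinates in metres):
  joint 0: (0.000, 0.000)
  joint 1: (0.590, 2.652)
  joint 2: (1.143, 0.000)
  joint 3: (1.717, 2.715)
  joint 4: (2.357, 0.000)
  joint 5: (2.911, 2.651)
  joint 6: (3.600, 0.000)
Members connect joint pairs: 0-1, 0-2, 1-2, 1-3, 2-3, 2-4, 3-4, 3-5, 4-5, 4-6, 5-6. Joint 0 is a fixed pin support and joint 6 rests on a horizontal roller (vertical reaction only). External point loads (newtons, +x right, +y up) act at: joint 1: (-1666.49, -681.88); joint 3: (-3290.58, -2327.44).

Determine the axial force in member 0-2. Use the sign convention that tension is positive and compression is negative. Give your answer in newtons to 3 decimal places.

N=7 nodes, M=11 members, R=3 reactions → 2N=14, M+R=14
member 0 (0-1): L=2.7168, (cx,cy)=(0.2172,0.9761)
member 1 (0-2): L=1.1430, (cx,cy)=(1.0000,0.0000)
member 2 (1-2): L=2.7090, (cx,cy)=(0.2041,-0.9789)
member 3 (1-3): L=1.1288, (cx,cy)=(0.9984,0.0558)
member 4 (2-3): L=2.7750, (cx,cy)=(0.2068,0.9784)
member 5 (2-4): L=1.2140, (cx,cy)=(1.0000,0.0000)
member 6 (3-4): L=2.7894, (cx,cy)=(0.2294,-0.9733)
member 7 (3-5): L=1.1957, (cx,cy)=(0.9986,-0.0535)
member 8 (4-5): L=2.7083, (cx,cy)=(0.2046,0.9789)
member 9 (4-6): L=1.2430, (cx,cy)=(1.0000,0.0000)
member 10 (5-6): L=2.7391, (cx,cy)=(0.2515,-0.9678)
solve A·x = −loads:
  F[0-1] = -5631.1892 N (compression)
  F[0-2] = -3734.1768 N (compression)
  F[1-2] = +4886.8542 N (tension)
  F[1-3] = -554.8272 N (compression)
  F[2-3] = -4889.7013 N (compression)
  F[2-4] = -1725.2034 N (compression)
  F[3-4] = +2492.1396 N (tension)
  F[3-5] = +1155.0652 N (tension)
  F[4-5] = -2478.0572 N (compression)
  F[4-6] = -646.5012 N (compression)
  F[5-6] = +2570.1219 N (tension)
  Rx@0 = +4957.0700 N
  Ry@0 = +5496.8013 N
  Ry@6 = -2487.4812 N

-3734.177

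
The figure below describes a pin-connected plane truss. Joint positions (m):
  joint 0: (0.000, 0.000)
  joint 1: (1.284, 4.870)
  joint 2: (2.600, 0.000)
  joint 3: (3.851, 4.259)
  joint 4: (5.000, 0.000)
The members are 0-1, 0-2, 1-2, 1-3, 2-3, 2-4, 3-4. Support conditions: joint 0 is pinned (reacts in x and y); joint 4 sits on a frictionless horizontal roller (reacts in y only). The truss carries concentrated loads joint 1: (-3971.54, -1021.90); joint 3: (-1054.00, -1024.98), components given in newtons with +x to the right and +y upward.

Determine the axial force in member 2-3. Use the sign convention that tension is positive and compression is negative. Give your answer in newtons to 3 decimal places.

-4628.691

N=5 nodes, M=7 members, R=3 reactions → 2N=10, M+R=10
member 0 (0-1): L=5.0364, (cx,cy)=(0.2549,0.9670)
member 1 (0-2): L=2.6000, (cx,cy)=(1.0000,0.0000)
member 2 (1-2): L=5.0447, (cx,cy)=(0.2609,-0.9654)
member 3 (1-3): L=2.6387, (cx,cy)=(0.9728,-0.2316)
member 4 (2-3): L=4.4389, (cx,cy)=(0.2818,0.9595)
member 5 (2-4): L=2.4000, (cx,cy)=(1.0000,0.0000)
member 6 (3-4): L=4.4113, (cx,cy)=(0.2605,-0.9655)
solve A·x = −loads:
  F[0-1] = -5957.9680 N (compression)
  F[0-2] = -3506.5987 N (compression)
  F[1-2] = +4600.3620 N (tension)
  F[1-3] = +1287.4974 N (tension)
  F[2-3] = -4628.6906 N (compression)
  F[2-4] = -1002.0266 N (compression)
  F[3-4] = +3847.0041 N (tension)
  Rx@0 = +5025.5400 N
  Ry@0 = +5761.0936 N
  Ry@4 = -3714.2136 N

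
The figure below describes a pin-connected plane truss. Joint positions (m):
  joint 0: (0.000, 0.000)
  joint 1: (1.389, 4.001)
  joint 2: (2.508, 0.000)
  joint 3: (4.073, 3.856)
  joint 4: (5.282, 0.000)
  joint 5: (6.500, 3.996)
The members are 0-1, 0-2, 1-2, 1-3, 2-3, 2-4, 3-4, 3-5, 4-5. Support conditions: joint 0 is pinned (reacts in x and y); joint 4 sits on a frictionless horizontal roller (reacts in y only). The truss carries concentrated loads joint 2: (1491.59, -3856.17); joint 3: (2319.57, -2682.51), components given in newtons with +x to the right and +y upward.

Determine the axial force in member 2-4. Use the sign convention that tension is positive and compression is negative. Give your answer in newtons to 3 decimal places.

1753.565

N=6 nodes, M=9 members, R=3 reactions → 2N=12, M+R=12
member 0 (0-1): L=4.2352, (cx,cy)=(0.3280,0.9447)
member 1 (0-2): L=2.5080, (cx,cy)=(1.0000,0.0000)
member 2 (1-2): L=4.1545, (cx,cy)=(0.2693,-0.9630)
member 3 (1-3): L=2.6879, (cx,cy)=(0.9985,-0.0539)
member 4 (2-3): L=4.1615, (cx,cy)=(0.3761,0.9266)
member 5 (2-4): L=2.7740, (cx,cy)=(1.0000,0.0000)
member 6 (3-4): L=4.0411, (cx,cy)=(0.2992,-0.9542)
member 7 (3-5): L=2.4310, (cx,cy)=(0.9983,0.0576)
member 8 (4-5): L=4.1775, (cx,cy)=(0.2916,0.9566)
solve A·x = −loads:
  F[0-1] = -1001.2126 N (compression)
  F[0-2] = +4139.5196 N (tension)
  F[1-2] = +1015.9018 N (tension)
  F[1-3] = -602.8647 N (compression)
  F[2-3] = +3105.8019 N (tension)
  F[2-4] = +1753.5653 N (tension)
  F[3-4] = -5861.3045 N (compression)
  F[3-5] = -0.0000 N (compression)
  F[4-5] = +0.0000 N (tension)
  Rx@0 = -3811.1600 N
  Ry@0 = +945.8365 N
  Ry@4 = +5592.8435 N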